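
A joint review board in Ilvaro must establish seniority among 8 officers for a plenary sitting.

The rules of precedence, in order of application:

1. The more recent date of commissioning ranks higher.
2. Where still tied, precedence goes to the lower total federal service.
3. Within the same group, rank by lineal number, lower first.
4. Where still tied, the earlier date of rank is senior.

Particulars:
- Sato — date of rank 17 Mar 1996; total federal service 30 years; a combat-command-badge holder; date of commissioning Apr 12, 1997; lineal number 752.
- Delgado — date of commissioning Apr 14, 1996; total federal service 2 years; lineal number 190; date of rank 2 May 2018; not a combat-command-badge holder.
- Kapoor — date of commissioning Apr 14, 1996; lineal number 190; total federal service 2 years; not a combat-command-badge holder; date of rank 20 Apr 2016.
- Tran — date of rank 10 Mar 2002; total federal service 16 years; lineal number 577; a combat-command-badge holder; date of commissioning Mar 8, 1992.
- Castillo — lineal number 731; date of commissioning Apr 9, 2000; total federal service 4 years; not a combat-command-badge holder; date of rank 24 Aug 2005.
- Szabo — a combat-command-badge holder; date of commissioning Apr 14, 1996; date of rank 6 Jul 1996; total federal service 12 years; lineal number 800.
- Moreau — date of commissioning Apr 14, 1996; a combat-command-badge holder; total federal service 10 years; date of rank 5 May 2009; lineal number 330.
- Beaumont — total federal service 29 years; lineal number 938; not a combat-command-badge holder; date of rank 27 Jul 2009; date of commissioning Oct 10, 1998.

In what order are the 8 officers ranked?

Castillo, Beaumont, Sato, Kapoor, Delgado, Moreau, Szabo, Tran

By date of commissioning (later first): Castillo (Apr 9, 2000); then Beaumont (Oct 10, 1998); then Sato (Apr 12, 1997); then Kapoor, Delgado, Moreau and Szabo (each Apr 14, 1996); then Tran (Mar 8, 1992).
Among Kapoor, Delgado, Moreau and Szabo, by total federal service (lower first): Kapoor and Delgado (2 years) before Moreau (10 years) before Szabo (12 years).
Kapoor and Delgado both have lineal number 190, so the next rule applies.
Among Kapoor and Delgado, by date of rank (earlier first): Kapoor (20 Apr 2016) before Delgado (2 May 2018).
Full order: Castillo, Beaumont, Sato, Kapoor, Delgado, Moreau, Szabo, Tran.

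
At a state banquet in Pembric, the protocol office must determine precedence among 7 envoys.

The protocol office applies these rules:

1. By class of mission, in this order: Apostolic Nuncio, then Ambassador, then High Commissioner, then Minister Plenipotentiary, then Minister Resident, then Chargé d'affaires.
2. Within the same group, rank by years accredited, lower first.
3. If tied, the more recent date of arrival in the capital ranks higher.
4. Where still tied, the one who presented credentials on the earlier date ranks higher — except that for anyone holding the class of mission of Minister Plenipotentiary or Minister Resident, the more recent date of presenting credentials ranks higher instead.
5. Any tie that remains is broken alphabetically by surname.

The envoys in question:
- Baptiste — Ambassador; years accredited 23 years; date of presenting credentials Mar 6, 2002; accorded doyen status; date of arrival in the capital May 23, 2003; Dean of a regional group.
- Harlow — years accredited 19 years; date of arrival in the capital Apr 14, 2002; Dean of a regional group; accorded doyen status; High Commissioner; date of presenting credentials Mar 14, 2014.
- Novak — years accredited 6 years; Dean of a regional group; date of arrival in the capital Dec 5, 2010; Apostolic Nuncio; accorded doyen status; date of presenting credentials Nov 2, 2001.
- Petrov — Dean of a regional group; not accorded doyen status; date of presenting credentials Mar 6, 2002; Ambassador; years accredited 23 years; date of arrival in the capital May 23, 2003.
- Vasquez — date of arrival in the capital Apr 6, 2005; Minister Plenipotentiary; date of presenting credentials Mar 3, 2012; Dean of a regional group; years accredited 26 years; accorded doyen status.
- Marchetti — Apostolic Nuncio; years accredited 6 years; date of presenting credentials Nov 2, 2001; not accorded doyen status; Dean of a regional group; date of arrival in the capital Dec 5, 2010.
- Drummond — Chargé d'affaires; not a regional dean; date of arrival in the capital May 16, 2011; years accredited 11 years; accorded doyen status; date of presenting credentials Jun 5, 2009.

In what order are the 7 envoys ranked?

Marchetti, Novak, Baptiste, Petrov, Harlow, Vasquez, Drummond

By class of mission: Marchetti and Novak (Apostolic Nuncio); then Baptiste and Petrov (Ambassador); then Harlow (High Commissioner); then Vasquez (Minister Plenipotentiary); then Drummond (Chargé d'affaires).
Marchetti and Novak both have years accredited 6 years, so the next rule applies.
Marchetti and Novak both have date of arrival in the capital Dec 5, 2010, so the next rule applies.
Marchetti and Novak both have date of presenting credentials Nov 2, 2001, so the next rule applies.
Among Marchetti and Novak, alphabetically by surname: Marchetti before Novak.
Baptiste and Petrov both have years accredited 23 years, so the next rule applies.
Baptiste and Petrov both have date of arrival in the capital May 23, 2003, so the next rule applies.
Baptiste and Petrov both have date of presenting credentials Mar 6, 2002, so the next rule applies.
Among Baptiste and Petrov, alphabetically by surname: Baptiste before Petrov.
Full order: Marchetti, Novak, Baptiste, Petrov, Harlow, Vasquez, Drummond.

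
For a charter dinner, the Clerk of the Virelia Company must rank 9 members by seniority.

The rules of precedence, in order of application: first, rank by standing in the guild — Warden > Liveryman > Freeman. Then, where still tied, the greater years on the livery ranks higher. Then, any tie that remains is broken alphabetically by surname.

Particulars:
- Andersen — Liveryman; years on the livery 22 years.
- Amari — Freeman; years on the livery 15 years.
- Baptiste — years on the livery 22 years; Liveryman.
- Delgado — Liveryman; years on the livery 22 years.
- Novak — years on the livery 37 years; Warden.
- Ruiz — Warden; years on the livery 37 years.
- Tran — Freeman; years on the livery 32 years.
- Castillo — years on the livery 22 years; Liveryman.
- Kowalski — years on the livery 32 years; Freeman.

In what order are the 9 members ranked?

Novak, Ruiz, Andersen, Baptiste, Castillo, Delgado, Kowalski, Tran, Amari

By standing in the guild: Novak and Ruiz (Warden); then Andersen, Baptiste, Castillo and Delgado (Liveryman); then Kowalski, Tran and Amari (Freeman).
Novak and Ruiz both have years on the livery 37 years, so the next rule applies.
Among Novak and Ruiz, alphabetically by surname: Novak before Ruiz.
Andersen, Baptiste, Castillo and Delgado all have years on the livery 22 years, so the next rule applies.
Among Andersen, Baptiste, Castillo and Delgado, alphabetically by surname: Andersen before Baptiste before Castillo before Delgado.
Among Kowalski, Tran and Amari, by years on the livery (higher first): Kowalski and Tran (32 years) before Amari (15 years).
Among Kowalski and Tran, alphabetically by surname: Kowalski before Tran.
Full order: Novak, Ruiz, Andersen, Baptiste, Castillo, Delgado, Kowalski, Tran, Amari.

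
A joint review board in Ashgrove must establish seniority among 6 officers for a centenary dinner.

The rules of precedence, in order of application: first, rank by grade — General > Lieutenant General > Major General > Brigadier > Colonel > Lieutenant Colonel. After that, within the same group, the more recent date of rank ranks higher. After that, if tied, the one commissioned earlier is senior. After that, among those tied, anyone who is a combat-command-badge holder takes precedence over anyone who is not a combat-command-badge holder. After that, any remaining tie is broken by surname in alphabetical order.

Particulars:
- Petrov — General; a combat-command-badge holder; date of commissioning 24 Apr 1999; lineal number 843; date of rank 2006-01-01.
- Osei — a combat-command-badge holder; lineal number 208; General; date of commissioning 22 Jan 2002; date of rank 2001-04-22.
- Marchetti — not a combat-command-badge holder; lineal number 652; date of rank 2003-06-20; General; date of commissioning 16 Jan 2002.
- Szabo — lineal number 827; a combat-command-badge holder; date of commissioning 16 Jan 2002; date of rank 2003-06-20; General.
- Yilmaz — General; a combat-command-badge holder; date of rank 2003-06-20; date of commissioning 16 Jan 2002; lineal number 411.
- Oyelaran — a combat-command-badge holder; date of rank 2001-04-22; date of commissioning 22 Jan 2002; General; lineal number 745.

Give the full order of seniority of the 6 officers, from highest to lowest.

Petrov, Szabo, Yilmaz, Marchetti, Osei, Oyelaran

By grade: Petrov, Szabo, Yilmaz, Marchetti, Osei and Oyelaran (General).
Among Petrov, Szabo, Yilmaz, Marchetti, Osei and Oyelaran, by date of rank (later first): Petrov (2006-01-01) before Szabo, Yilmaz and Marchetti (2003-06-20) before Osei and Oyelaran (2001-04-22).
Szabo, Yilmaz and Marchetti all have date of commissioning 16 Jan 2002, so the next rule applies.
Among Szabo, Yilmaz and Marchetti, a combat-command-badge holder before not a combat-command-badge holder: Szabo and Yilmaz (a combat-command-badge holder) before Marchetti (not a combat-command-badge holder).
Among Szabo and Yilmaz, alphabetically by surname: Szabo before Yilmaz.
Osei and Oyelaran both have date of commissioning 22 Jan 2002, so the next rule applies.
Osei and Oyelaran are each a combat-command-badge holder, so the next rule applies.
Among Osei and Oyelaran, alphabetically by surname: Osei before Oyelaran.
Full order: Petrov, Szabo, Yilmaz, Marchetti, Osei, Oyelaran.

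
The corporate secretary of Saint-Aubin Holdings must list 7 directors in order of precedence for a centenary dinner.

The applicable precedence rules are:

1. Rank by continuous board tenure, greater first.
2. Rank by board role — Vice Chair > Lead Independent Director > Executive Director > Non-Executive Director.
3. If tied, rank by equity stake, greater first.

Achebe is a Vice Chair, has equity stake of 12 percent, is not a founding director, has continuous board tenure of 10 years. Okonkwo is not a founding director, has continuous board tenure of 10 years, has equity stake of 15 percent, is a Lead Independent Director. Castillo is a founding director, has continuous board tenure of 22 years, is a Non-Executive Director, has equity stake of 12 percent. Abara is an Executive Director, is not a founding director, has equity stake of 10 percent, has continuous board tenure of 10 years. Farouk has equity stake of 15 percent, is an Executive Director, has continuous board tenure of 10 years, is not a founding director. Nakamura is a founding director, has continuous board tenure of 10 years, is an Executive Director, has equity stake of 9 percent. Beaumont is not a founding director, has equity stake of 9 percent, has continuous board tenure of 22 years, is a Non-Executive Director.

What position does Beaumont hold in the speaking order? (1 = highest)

By continuous board tenure (higher first): Castillo and Beaumont (both 22 years); then Achebe, Okonkwo, Farouk, Abara and Nakamura (each 10 years).
Castillo and Beaumont are each Non-Executive Director, so the next rule applies.
Among Castillo and Beaumont, by equity stake (higher first): Castillo (12 percent) before Beaumont (9 percent).
Among Achebe, Okonkwo, Farouk, Abara and Nakamura, by board role: Achebe (Vice Chair) before Okonkwo (Lead Independent Director) before Farouk, Abara and Nakamura (Executive Director).
Among Farouk, Abara and Nakamura, by equity stake (higher first): Farouk (15 percent) before Abara (10 percent) before Nakamura (9 percent).
Order: Castillo, Beaumont, Achebe, Okonkwo, Farouk, Abara, Nakamura. So position 2.

2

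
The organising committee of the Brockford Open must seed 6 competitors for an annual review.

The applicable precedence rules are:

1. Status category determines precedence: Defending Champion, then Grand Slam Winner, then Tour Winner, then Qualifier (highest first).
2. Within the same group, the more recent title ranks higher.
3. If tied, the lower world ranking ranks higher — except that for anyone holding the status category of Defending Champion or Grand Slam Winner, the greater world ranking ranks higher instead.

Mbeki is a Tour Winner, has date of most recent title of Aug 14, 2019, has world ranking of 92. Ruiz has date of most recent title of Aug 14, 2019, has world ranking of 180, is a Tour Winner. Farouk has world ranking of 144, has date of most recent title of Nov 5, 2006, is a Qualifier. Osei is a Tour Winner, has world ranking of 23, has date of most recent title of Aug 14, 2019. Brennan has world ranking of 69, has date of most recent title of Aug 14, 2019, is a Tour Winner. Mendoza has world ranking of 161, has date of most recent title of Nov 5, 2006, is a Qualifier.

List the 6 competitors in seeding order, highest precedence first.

By status category: Osei, Brennan, Mbeki and Ruiz (Tour Winner); then Farouk and Mendoza (Qualifier).
Osei, Brennan, Mbeki and Ruiz all have date of most recent title Aug 14, 2019, so the next rule applies.
Among Osei, Brennan, Mbeki and Ruiz, by world ranking (lower first): Osei (23) before Brennan (69) before Mbeki (92) before Ruiz (180).
Farouk and Mendoza both have date of most recent title Nov 5, 2006, so the next rule applies.
Among Farouk and Mendoza, by world ranking (lower first): Farouk (144) before Mendoza (161).
Full order: Osei, Brennan, Mbeki, Ruiz, Farouk, Mendoza.

Osei, Brennan, Mbeki, Ruiz, Farouk, Mendoza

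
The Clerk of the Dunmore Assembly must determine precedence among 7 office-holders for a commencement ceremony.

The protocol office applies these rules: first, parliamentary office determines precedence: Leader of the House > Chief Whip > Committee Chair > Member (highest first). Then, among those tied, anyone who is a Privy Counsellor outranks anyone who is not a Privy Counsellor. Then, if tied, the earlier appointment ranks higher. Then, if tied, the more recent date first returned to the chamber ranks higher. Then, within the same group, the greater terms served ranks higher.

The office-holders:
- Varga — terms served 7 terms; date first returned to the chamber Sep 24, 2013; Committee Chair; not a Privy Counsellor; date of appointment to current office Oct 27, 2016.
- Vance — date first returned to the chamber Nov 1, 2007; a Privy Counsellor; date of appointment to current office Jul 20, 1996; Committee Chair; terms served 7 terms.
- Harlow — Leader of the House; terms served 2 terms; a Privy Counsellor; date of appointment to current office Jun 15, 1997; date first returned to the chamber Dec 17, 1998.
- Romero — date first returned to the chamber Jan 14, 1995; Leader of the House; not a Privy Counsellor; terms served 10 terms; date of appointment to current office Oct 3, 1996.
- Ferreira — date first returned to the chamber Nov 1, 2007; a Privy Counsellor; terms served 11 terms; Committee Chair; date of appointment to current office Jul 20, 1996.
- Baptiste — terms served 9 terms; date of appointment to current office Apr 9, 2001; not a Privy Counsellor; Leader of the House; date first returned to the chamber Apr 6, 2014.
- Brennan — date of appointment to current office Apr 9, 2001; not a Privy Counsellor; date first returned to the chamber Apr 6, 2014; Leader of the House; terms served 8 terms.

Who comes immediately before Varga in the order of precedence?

By parliamentary office: Harlow, Romero, Baptiste and Brennan (Leader of the House); then Ferreira, Vance and Varga (Committee Chair).
Among Harlow, Romero, Baptiste and Brennan, a Privy Counsellor before not a Privy Counsellor: Harlow (a Privy Counsellor) before Romero, Baptiste and Brennan (not a Privy Counsellor).
Among Romero, Baptiste and Brennan, by date of appointment to current office (earlier first): Romero (Oct 3, 1996) before Baptiste and Brennan (Apr 9, 2001).
Baptiste and Brennan both have date first returned to the chamber Apr 6, 2014, so the next rule applies.
Among Baptiste and Brennan, by terms served (higher first): Baptiste (9 terms) before Brennan (8 terms).
Among Ferreira, Vance and Varga, a Privy Counsellor before not a Privy Counsellor: Ferreira and Vance (a Privy Counsellor) before Varga (not a Privy Counsellor).
Ferreira and Vance both have date of appointment to current office Jul 20, 1996, so the next rule applies.
Ferreira and Vance both have date first returned to the chamber Nov 1, 2007, so the next rule applies.
Among Ferreira and Vance, by terms served (higher first): Ferreira (11 terms) before Vance (7 terms).
Order: Harlow, Romero, Baptiste, Brennan, Ferreira, Vance, Varga.

Vance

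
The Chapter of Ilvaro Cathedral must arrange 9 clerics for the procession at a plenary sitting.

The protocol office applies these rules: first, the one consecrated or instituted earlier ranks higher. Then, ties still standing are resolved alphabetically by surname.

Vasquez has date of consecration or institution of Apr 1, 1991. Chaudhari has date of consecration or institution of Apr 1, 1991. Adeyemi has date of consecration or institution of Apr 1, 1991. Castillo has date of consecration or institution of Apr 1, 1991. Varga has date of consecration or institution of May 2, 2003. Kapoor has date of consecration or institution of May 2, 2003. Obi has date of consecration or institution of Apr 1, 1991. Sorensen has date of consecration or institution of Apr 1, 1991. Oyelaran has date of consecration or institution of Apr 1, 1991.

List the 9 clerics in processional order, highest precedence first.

Adeyemi, Castillo, Chaudhari, Obi, Oyelaran, Sorensen, Vasquez, Kapoor, Varga

By date of consecration or institution (earlier first): Adeyemi, Castillo, Chaudhari, Obi, Oyelaran, Sorensen and Vasquez (each Apr 1, 1991); then Kapoor and Varga (both May 2, 2003).
Among Adeyemi, Castillo, Chaudhari, Obi, Oyelaran, Sorensen and Vasquez, alphabetically by surname: Adeyemi before Castillo before Chaudhari before Obi before Oyelaran before Sorensen before Vasquez.
Among Kapoor and Varga, alphabetically by surname: Kapoor before Varga.
Full order: Adeyemi, Castillo, Chaudhari, Obi, Oyelaran, Sorensen, Vasquez, Kapoor, Varga.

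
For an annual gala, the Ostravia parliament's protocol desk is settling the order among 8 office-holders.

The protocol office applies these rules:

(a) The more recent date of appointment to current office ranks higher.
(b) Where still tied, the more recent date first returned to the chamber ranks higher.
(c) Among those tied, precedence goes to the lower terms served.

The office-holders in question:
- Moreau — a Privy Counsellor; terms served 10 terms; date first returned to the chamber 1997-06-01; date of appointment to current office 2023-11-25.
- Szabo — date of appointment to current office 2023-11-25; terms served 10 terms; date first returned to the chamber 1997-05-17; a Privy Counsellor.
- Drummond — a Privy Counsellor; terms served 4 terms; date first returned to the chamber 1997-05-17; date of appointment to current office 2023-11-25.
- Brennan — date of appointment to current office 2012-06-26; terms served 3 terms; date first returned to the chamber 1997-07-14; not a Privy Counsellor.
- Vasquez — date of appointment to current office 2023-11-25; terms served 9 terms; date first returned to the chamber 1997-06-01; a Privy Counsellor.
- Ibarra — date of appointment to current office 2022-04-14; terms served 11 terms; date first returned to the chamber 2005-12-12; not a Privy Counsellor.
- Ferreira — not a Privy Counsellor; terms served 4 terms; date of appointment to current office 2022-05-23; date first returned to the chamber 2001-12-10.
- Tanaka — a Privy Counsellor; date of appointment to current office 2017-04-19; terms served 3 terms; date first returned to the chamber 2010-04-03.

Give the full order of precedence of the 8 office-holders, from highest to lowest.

By date of appointment to current office (later first): Vasquez, Moreau, Drummond and Szabo (each 2023-11-25); then Ferreira (2022-05-23); then Ibarra (2022-04-14); then Tanaka (2017-04-19); then Brennan (2012-06-26).
Among Vasquez, Moreau, Drummond and Szabo, by date first returned to the chamber (later first): Vasquez and Moreau (1997-06-01) before Drummond and Szabo (1997-05-17).
Among Vasquez and Moreau, by terms served (lower first): Vasquez (9 terms) before Moreau (10 terms).
Among Drummond and Szabo, by terms served (lower first): Drummond (4 terms) before Szabo (10 terms).
Full order: Vasquez, Moreau, Drummond, Szabo, Ferreira, Ibarra, Tanaka, Brennan.

Vasquez, Moreau, Drummond, Szabo, Ferreira, Ibarra, Tanaka, Brennan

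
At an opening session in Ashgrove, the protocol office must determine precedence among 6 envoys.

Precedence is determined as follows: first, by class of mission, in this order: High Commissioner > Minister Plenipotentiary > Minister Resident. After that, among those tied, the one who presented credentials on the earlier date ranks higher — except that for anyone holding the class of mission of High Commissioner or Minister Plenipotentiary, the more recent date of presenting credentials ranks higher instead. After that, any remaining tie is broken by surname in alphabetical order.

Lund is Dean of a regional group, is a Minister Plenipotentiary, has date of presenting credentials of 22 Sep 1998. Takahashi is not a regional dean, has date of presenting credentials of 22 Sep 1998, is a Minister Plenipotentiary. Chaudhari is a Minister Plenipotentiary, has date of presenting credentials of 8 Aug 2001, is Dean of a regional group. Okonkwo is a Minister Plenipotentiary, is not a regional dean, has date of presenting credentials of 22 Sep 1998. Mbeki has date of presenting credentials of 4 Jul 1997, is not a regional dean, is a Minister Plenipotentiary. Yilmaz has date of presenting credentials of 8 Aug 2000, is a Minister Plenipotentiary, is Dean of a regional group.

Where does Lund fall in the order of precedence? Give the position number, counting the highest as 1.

3

By class of mission: Chaudhari, Yilmaz, Lund, Okonkwo, Takahashi and Mbeki (Minister Plenipotentiary).
Among Chaudhari, Yilmaz, Lund, Okonkwo, Takahashi and Mbeki, by date of presenting credentials (later first) (reversed rule for this group): Chaudhari (8 Aug 2001) before Yilmaz (8 Aug 2000) before Lund, Okonkwo and Takahashi (22 Sep 1998) before Mbeki (4 Jul 1997).
Among Lund, Okonkwo and Takahashi, alphabetically by surname: Lund before Okonkwo before Takahashi.
Order: Chaudhari, Yilmaz, Lund, Okonkwo, Takahashi, Mbeki. So position 3.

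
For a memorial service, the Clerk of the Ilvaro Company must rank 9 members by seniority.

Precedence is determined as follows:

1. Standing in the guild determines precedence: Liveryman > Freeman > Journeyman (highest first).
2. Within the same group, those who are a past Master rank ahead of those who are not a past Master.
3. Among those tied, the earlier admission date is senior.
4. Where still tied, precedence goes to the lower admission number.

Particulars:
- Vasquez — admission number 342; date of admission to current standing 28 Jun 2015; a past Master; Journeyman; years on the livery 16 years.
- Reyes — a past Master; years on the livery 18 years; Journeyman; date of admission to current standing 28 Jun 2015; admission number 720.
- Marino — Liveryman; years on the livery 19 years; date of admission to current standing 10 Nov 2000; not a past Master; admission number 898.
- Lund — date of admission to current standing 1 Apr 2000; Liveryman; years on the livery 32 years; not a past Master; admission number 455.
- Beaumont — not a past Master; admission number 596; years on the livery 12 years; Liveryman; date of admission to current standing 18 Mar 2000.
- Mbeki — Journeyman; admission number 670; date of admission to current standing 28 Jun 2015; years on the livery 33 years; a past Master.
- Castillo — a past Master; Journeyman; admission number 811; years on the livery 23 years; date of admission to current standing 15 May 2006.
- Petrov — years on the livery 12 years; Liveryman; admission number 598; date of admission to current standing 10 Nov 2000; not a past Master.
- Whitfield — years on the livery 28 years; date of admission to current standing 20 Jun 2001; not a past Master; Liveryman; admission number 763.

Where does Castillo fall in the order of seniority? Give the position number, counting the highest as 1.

6

By standing in the guild: Beaumont, Lund, Petrov, Marino and Whitfield (Liveryman); then Castillo, Vasquez, Mbeki and Reyes (Journeyman).
Beaumont, Lund, Petrov, Marino and Whitfield are each not a past Master, so the next rule applies.
Among Beaumont, Lund, Petrov, Marino and Whitfield, by date of admission to current standing (earlier first): Beaumont (18 Mar 2000) before Lund (1 Apr 2000) before Petrov and Marino (10 Nov 2000) before Whitfield (20 Jun 2001).
Among Petrov and Marino, by admission number (lower first): Petrov (598) before Marino (898).
Castillo, Vasquez, Mbeki and Reyes are each a past Master, so the next rule applies.
Among Castillo, Vasquez, Mbeki and Reyes, by date of admission to current standing (earlier first): Castillo (15 May 2006) before Vasquez, Mbeki and Reyes (28 Jun 2015).
Among Vasquez, Mbeki and Reyes, by admission number (lower first): Vasquez (342) before Mbeki (670) before Reyes (720).
Order: Beaumont, Lund, Petrov, Marino, Whitfield, Castillo, Vasquez, Mbeki, Reyes. So position 6.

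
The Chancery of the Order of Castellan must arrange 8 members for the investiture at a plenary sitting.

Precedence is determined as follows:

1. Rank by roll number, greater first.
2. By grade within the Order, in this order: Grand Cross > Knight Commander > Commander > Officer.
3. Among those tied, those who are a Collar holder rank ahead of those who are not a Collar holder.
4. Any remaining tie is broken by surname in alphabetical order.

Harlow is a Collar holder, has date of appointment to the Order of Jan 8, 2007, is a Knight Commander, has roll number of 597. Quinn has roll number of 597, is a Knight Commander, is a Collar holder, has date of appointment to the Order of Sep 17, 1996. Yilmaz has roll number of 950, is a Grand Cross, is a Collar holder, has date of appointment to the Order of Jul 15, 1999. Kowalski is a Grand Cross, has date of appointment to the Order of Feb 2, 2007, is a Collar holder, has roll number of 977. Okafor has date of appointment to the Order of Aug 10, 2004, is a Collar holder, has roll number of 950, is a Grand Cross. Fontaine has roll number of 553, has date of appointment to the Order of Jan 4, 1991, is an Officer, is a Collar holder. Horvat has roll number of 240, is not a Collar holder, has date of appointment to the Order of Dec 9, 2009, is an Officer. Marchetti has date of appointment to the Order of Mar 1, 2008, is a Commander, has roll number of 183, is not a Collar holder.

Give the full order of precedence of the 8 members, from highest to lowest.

By roll number (higher first): Kowalski (977); then Okafor and Yilmaz (both 950); then Harlow and Quinn (both 597); then Fontaine (553); then Horvat (240); then Marchetti (183).
Okafor and Yilmaz are each Grand Cross, so the next rule applies.
Okafor and Yilmaz are each a Collar holder, so the next rule applies.
Among Okafor and Yilmaz, alphabetically by surname: Okafor before Yilmaz.
Harlow and Quinn are each Knight Commander, so the next rule applies.
Harlow and Quinn are each a Collar holder, so the next rule applies.
Among Harlow and Quinn, alphabetically by surname: Harlow before Quinn.
Full order: Kowalski, Okafor, Yilmaz, Harlow, Quinn, Fontaine, Horvat, Marchetti.

Kowalski, Okafor, Yilmaz, Harlow, Quinn, Fontaine, Horvat, Marchetti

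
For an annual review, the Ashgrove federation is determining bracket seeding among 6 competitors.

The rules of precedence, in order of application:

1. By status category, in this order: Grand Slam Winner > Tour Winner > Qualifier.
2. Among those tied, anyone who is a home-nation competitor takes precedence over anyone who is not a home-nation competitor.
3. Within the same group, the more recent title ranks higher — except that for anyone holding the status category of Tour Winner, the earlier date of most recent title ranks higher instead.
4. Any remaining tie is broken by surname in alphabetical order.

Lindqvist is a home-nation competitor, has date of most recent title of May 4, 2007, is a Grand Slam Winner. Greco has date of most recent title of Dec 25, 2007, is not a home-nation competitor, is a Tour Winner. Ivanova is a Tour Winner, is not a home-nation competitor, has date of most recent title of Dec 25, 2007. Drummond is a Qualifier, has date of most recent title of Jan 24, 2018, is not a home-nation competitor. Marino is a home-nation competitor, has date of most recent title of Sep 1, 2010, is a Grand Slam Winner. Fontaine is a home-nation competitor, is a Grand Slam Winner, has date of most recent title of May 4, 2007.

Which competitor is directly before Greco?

By status category: Marino, Fontaine and Lindqvist (Grand Slam Winner); then Greco and Ivanova (Tour Winner); then Drummond (Qualifier).
Marino, Fontaine and Lindqvist are each a home-nation competitor, so the next rule applies.
Among Marino, Fontaine and Lindqvist, by date of most recent title (later first): Marino (Sep 1, 2010) before Fontaine and Lindqvist (May 4, 2007).
Among Fontaine and Lindqvist, alphabetically by surname: Fontaine before Lindqvist.
Greco and Ivanova are each not a home-nation competitor, so the next rule applies.
Greco and Ivanova both have date of most recent title Dec 25, 2007, so the next rule applies.
Among Greco and Ivanova, alphabetically by surname: Greco before Ivanova.
Order: Marino, Fontaine, Lindqvist, Greco, Ivanova, Drummond.

Lindqvist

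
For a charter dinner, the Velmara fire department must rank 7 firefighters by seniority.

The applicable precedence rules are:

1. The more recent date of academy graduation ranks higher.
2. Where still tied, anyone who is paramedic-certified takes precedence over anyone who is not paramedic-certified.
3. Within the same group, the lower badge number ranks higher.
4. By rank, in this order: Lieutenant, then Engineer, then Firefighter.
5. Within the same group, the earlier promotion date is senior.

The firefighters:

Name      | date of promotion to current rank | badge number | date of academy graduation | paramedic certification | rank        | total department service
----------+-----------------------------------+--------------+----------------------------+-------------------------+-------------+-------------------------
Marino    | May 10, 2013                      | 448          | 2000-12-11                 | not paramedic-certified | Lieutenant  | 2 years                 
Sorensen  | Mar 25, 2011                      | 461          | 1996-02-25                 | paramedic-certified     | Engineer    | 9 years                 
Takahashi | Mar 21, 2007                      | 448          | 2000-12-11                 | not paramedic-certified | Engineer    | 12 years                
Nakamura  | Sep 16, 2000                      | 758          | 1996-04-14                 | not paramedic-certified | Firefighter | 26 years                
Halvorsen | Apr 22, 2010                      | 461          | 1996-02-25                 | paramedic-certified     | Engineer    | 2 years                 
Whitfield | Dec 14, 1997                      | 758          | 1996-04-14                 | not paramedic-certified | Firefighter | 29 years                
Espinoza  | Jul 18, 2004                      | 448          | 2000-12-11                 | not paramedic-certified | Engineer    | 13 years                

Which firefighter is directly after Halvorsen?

Sorensen

By date of academy graduation (later first): Marino, Espinoza and Takahashi (each 2000-12-11); then Whitfield and Nakamura (both 1996-04-14); then Halvorsen and Sorensen (both 1996-02-25).
Marino, Espinoza and Takahashi are each not paramedic-certified, so the next rule applies.
Marino, Espinoza and Takahashi all have badge number 448, so the next rule applies.
Among Marino, Espinoza and Takahashi, by rank: Marino (Lieutenant) before Espinoza and Takahashi (Engineer).
Among Espinoza and Takahashi, by date of promotion to current rank (earlier first): Espinoza (Jul 18, 2004) before Takahashi (Mar 21, 2007).
Whitfield and Nakamura are each not paramedic-certified, so the next rule applies.
Whitfield and Nakamura both have badge number 758, so the next rule applies.
Whitfield and Nakamura are each Firefighter, so the next rule applies.
Among Whitfield and Nakamura, by date of promotion to current rank (earlier first): Whitfield (Dec 14, 1997) before Nakamura (Sep 16, 2000).
Halvorsen and Sorensen are each paramedic-certified, so the next rule applies.
Halvorsen and Sorensen both have badge number 461, so the next rule applies.
Halvorsen and Sorensen are each Engineer, so the next rule applies.
Among Halvorsen and Sorensen, by date of promotion to current rank (earlier first): Halvorsen (Apr 22, 2010) before Sorensen (Mar 25, 2011).
Order: Marino, Espinoza, Takahashi, Whitfield, Nakamura, Halvorsen, Sorensen.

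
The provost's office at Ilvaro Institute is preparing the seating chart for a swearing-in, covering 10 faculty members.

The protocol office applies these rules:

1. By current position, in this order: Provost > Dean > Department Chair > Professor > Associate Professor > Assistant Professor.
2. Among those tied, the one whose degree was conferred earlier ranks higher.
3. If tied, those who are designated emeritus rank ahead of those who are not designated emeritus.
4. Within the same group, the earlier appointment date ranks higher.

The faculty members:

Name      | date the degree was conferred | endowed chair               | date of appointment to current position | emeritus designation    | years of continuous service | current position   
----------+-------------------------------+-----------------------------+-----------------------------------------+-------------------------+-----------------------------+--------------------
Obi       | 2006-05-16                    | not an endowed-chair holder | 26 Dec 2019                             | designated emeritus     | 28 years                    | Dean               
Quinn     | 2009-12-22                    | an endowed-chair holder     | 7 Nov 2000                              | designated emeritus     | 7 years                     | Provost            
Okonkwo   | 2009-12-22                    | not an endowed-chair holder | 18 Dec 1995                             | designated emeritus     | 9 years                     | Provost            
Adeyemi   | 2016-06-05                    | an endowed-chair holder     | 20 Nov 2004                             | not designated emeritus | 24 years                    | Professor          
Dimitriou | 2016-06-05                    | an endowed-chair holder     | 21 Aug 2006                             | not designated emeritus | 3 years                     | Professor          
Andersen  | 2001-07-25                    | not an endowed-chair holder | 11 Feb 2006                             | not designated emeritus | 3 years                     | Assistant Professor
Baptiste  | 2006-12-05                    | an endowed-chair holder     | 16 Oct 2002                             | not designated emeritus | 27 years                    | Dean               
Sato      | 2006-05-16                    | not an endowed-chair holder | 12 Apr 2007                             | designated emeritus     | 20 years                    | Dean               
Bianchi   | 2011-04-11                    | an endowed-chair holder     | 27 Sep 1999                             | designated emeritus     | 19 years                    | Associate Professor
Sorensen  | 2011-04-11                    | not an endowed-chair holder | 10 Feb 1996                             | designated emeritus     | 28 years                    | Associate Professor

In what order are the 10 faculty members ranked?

By current position: Okonkwo and Quinn (Provost); then Sato, Obi and Baptiste (Dean); then Adeyemi and Dimitriou (Professor); then Sorensen and Bianchi (Associate Professor); then Andersen (Assistant Professor).
Okonkwo and Quinn both have date the degree was conferred 2009-12-22, so the next rule applies.
Okonkwo and Quinn are each designated emeritus, so the next rule applies.
Among Okonkwo and Quinn, by date of appointment to current position (earlier first): Okonkwo (18 Dec 1995) before Quinn (7 Nov 2000).
Among Sato, Obi and Baptiste, by date the degree was conferred (earlier first): Sato and Obi (2006-05-16) before Baptiste (2006-12-05).
Sato and Obi are each designated emeritus, so the next rule applies.
Among Sato and Obi, by date of appointment to current position (earlier first): Sato (12 Apr 2007) before Obi (26 Dec 2019).
Adeyemi and Dimitriou both have date the degree was conferred 2016-06-05, so the next rule applies.
Adeyemi and Dimitriou are each not designated emeritus, so the next rule applies.
Among Adeyemi and Dimitriou, by date of appointment to current position (earlier first): Adeyemi (20 Nov 2004) before Dimitriou (21 Aug 2006).
Sorensen and Bianchi both have date the degree was conferred 2011-04-11, so the next rule applies.
Sorensen and Bianchi are each designated emeritus, so the next rule applies.
Among Sorensen and Bianchi, by date of appointment to current position (earlier first): Sorensen (10 Feb 1996) before Bianchi (27 Sep 1999).
Full order: Okonkwo, Quinn, Sato, Obi, Baptiste, Adeyemi, Dimitriou, Sorensen, Bianchi, Andersen.

Okonkwo, Quinn, Sato, Obi, Baptiste, Adeyemi, Dimitriou, Sorensen, Bianchi, Andersen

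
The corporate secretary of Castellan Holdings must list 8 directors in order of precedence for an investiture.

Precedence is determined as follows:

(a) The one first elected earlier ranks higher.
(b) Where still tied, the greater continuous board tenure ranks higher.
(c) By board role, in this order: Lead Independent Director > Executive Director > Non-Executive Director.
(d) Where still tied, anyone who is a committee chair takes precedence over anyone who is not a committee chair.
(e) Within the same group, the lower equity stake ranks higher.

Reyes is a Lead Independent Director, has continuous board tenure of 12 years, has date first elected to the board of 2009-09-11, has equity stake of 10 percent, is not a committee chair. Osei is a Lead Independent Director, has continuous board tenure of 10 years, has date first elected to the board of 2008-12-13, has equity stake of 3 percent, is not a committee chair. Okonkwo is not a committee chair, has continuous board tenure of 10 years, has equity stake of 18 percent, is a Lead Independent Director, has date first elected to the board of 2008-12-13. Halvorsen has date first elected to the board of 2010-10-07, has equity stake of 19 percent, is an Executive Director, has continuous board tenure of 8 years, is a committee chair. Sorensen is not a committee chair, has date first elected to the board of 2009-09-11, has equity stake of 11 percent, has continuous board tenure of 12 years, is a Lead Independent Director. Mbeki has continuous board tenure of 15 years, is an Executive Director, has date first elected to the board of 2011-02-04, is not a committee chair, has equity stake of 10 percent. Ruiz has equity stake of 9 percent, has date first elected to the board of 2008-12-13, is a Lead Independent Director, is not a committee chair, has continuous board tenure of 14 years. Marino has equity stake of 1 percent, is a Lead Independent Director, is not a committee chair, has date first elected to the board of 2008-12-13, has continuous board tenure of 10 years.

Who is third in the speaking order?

Osei

By date first elected to the board (earlier first): Ruiz, Marino, Osei and Okonkwo (each 2008-12-13); then Reyes and Sorensen (both 2009-09-11); then Halvorsen (2010-10-07); then Mbeki (2011-02-04).
Among Ruiz, Marino, Osei and Okonkwo, by continuous board tenure (higher first): Ruiz (14 years) before Marino, Osei and Okonkwo (10 years).
Marino, Osei and Okonkwo are each Lead Independent Director, so the next rule applies.
Marino, Osei and Okonkwo are each not a committee chair, so the next rule applies.
Among Marino, Osei and Okonkwo, by equity stake (lower first): Marino (1 percent) before Osei (3 percent) before Okonkwo (18 percent).
Reyes and Sorensen both have continuous board tenure 12 years, so the next rule applies.
Reyes and Sorensen are each Lead Independent Director, so the next rule applies.
Reyes and Sorensen are each not a committee chair, so the next rule applies.
Among Reyes and Sorensen, by equity stake (lower first): Reyes (10 percent) before Sorensen (11 percent).
Order: Ruiz, Marino, Osei, Okonkwo, Reyes, Sorensen, Halvorsen, Mbeki.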